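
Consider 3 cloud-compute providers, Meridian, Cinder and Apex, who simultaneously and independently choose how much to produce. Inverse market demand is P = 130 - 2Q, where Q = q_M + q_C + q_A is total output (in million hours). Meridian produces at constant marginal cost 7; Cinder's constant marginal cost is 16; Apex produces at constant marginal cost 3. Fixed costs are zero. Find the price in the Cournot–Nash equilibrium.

39

Meridian's profit: π_M = (130 - 2Q)q_M - (7q_M). Setting ∂π_M/∂q_M = 0: 123 - 4q_M - 2(q_C + q_A) = 0.
Cinder's profit: π_C = (130 - 2Q)q_C - (16q_C). Setting ∂π_C/∂q_C = 0: 114 - 4q_C - 2(q_M + q_A) = 0.
Apex's first-order condition: 127 - 4q_A - 2(q_M + q_C) = 0.
Summing all 3 equations gives 364 − 8Q = 0, hence Q = 91/2.
Back-substituting: q_M = (123 − 91)/2 = 16, q_C = (114 − 91)/2 = 23/2, q_A = (127 − 91)/2 = 18.
Total output Q = 91/2, so price P = 130 - 2·(91/2) = 39.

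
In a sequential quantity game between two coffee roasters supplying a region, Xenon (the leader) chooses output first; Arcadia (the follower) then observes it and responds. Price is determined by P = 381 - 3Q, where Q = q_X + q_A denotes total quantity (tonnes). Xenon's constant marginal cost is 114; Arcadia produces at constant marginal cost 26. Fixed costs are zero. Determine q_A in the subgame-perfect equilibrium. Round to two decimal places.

44.25

The follower Arcadia best-responds to any q_X: π_A = (381 - 3Q)q_A - 26q_A.
Setting the follower's marginal profit to zero, 355 - 3q_X - 6q_A = 0, i.e. q_A = (355 - 3q_X)/6.
The leader anticipates this reaction. Substituting into P = 381 - 3Q gives P = 407/2 - (3/2)q_X, so π_X = (407/2 - (3/2)q_X)q_X - 114q_X.
Maximising: ∂π_X/∂q_X = 179/2 - 3q_X = 0, giving q_X = 179/6.
Then q_A = (355 - 3·(179/6))/6 = 177/4.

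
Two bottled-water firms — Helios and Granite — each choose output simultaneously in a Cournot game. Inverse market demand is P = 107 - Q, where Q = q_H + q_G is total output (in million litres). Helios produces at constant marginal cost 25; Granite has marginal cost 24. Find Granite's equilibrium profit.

784

Helios's profit: π_H = (107 - Q)q_H - (25q_H). Setting ∂π_H/∂q_H = 0: 82 - 2q_H - (q_G) = 0.
Granite's first-order condition: 83 - 2q_G - (q_H) = 0.
So q_H = (82 - q_G)/2 and q_G = (83 - q_H)/2.
Solving the pair: q_H = 27, q_G = 28.
Price P = 107 - 55 = 52.
Granite's profit: (52 - 24)·28 = 784.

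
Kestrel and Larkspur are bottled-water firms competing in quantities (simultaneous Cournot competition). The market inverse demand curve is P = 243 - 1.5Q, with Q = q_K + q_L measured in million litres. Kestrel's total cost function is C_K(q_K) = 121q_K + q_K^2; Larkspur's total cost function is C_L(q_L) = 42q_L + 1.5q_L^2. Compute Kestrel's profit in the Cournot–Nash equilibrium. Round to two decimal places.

Kestrel's profit: π_K = (243 - 1.5Q)q_K - (121q_K + q_K²). Setting ∂π_K/∂q_K = 0: 122 - 5q_K - (3/2)(q_L) = 0.
Larkspur's profit: π_L = (243 - 1.5Q)q_L - (42q_L + (3/2)q_L²). Setting ∂π_L/∂q_L = 0: 201 - 6q_L - (3/2)(q_K) = 0.
Best responses: q_K = (122 - (3/2)q_L)/5, q_L = (201 - (3/2)q_K)/6.
Solving the pair: q_K = 574/37, q_L = 1096/37.
Price P = 243 - (3/2)·(1670/37) = 175.2973.
Kestrel's profit: 175.2973·(574/37) - 121·(574/37) - (574/37)² = 601.6728.

601.67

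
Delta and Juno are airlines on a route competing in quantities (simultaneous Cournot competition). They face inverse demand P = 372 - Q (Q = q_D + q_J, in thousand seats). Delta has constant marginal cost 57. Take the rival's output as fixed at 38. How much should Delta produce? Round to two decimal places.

With the rival's output fixed at 38, Delta's profit is π_D = (372 - 38 - q_D)q_D - (57q_D) = (334 - q_D)q_D - (57q_D).
∂π_D/∂q_D = 277 - 2q_D = 0, so q_D = 277/2.

138.50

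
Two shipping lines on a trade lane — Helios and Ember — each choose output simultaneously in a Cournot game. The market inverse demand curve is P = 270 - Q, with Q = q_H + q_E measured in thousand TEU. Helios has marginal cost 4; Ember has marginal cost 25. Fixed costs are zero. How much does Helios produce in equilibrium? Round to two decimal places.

Helios's profit: π_H = (270 - Q)q_H - (4q_H). Setting ∂π_H/∂q_H = 0: 266 - 2q_H - (q_E) = 0.
Ember's first-order condition: 245 - 2q_E - (q_H) = 0.
Best responses: q_H = (266 - q_E)/2, q_E = (245 - q_H)/2.
Solving the pair: q_H = 287/3, q_E = 224/3.

95.67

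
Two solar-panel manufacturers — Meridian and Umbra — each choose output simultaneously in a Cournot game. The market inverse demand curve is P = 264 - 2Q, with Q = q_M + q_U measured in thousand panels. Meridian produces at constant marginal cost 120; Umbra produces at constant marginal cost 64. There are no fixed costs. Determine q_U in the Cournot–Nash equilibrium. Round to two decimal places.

Meridian's profit: π_M = (264 - 2Q)q_M - (120q_M). Setting ∂π_M/∂q_M = 0: 144 - 4q_M - 2(q_U) = 0.
Umbra's first-order condition: 200 - 4q_U - 2(q_M) = 0.
So q_M = (144 - 2q_U)/4 and q_U = (200 - 2q_M)/4.
Substituting one into the other gives q_M = 44/3 and q_U = 128/3.

42.67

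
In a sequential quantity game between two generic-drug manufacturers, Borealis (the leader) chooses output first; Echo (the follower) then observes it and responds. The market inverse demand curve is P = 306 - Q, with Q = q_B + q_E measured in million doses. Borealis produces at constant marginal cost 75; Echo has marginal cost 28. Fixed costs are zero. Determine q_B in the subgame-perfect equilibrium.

92

The follower Echo best-responds to any q_B: π_E = (306 - Q)q_E - 28q_E.
Setting the follower's marginal profit to zero, 278 - q_B - 2q_E = 0, i.e. q_E = (278 - q_B)/2.
The leader anticipates this reaction. Substituting into P = 306 - Q gives P = 167 - (1/2)q_B, so π_B = (167 - (1/2)q_B)q_B - 75q_B.
Maximising: ∂π_B/∂q_B = 92 - q_B = 0, giving q_B = 92.
Then q_E = (278 - 92)/2 = 93.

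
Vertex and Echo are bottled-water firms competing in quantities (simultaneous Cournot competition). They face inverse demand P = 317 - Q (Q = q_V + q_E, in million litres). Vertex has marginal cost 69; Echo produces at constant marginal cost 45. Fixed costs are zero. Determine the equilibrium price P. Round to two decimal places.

143.67

Vertex's profit: π_V = (317 - Q)q_V - (69q_V). Setting ∂π_V/∂q_V = 0: 248 - 2q_V - (q_E) = 0.
Echo's first-order condition: 272 - 2q_E - (q_V) = 0.
Rearranging gives the reaction functions q_V = (248 - q_E)/2 and q_E = (272 - q_V)/2.
Solving the pair: q_V = 224/3, q_E = 296/3.
Total output Q = 520/3, so price P = 317 - 520/3 = 431/3.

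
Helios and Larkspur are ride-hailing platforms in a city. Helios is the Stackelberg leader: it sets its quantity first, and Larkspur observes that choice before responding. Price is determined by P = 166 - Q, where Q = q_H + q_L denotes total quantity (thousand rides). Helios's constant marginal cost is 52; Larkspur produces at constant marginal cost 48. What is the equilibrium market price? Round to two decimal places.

79.50

Solve by backward induction. Given q_H, the follower Larkspur maximises π_L = (166 - q_H - q_L)q_L - 48q_L.
∂π_L/∂q_L = 118 - q_H - 2q_L = 0 gives the reaction function q_L = (118 - q_H)/2.
Helios substitutes q_L(q_H) into its own profit: π_H = q_H(166 - q_H - (118 - q_H)/2) - 52q_H = (107 - (1/2)q_H)q_H - 52q_H.
Leader FOC: 55 - q_H = 0, so q_H = 55.
Then q_L = (118 - 55)/2 = 63/2.
Total output Q = 173/2, so price P = 166 - 173/2 = 159/2.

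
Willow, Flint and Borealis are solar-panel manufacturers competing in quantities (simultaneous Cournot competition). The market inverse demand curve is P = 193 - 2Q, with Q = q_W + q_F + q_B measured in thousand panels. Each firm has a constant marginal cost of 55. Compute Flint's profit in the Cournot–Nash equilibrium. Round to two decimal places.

595.13

A representative firm's profit is π_i = q_i(193 - 2Q) - 55q_i.
First-order condition (treating rivals' output as given): 138 - 4q_i - 2·Σ_{j≠i} q_j = 0.
With identical firms every q_j equals q_i, so Σ_{j≠i} q_j = 2q_i and 138 = 8q_i, giving q_i = 69/4.
Price P = 193 - 2·(207/4) = 179/2.
Flint's profit: (179/2 - 55)·(69/4) = 595.1250.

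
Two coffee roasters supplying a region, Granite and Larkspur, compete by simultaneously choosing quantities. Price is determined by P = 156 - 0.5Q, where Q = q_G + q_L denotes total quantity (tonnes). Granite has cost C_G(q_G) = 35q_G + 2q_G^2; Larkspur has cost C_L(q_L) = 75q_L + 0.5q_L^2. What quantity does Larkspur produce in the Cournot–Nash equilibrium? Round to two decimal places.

35.33

Granite's profit: π_G = (156 - 0.5Q)q_G - (35q_G + 2q_G²). Setting ∂π_G/∂q_G = 0: 121 - 5q_G - (1/2)(q_L) = 0.
Larkspur's first-order condition: 81 - 2q_L - (1/2)(q_G) = 0.
Best responses: q_G = (121 - (1/2)q_L)/5, q_L = (81 - (1/2)q_G)/2.
Substituting one into the other gives q_G = 62/3 and q_L = 106/3.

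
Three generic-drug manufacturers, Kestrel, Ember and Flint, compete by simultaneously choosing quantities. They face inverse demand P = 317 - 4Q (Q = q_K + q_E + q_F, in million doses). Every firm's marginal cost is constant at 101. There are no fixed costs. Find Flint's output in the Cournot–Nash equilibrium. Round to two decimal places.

13.50

A representative firm's profit is π_i = q_i(317 - 4Q) - 101q_i.
Setting ∂π_i/∂q_i = 0 with rivals' quantities fixed: 216 - 8q_i - 4·Σ_{j≠i} q_j = 0.
By symmetry each firm produces the same amount; substituting Σ_{j≠i} q_j = 2q_i yields q_i = 216/16 = 27/2.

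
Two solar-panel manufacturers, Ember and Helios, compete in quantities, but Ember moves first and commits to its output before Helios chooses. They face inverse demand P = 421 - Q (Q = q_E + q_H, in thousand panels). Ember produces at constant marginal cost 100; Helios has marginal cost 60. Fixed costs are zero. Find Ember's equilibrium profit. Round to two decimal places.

9870.13

The follower Helios best-responds to any q_E: π_H = (421 - Q)q_H - 60q_H.
Follower FOC: 361 - q_E - 2q_H = 0, so q_H(q_E) = (361 - q_E)/2.
Ember substitutes q_H(q_E) into its own profit: π_E = q_E(421 - q_E - (361 - q_E)/2) - 100q_E = (481/2 - (1/2)q_E)q_E - 100q_E.
Leader FOC: 281/2 - q_E = 0, so q_E = 281/2.
Then q_H = (361 - 281/2)/2 = 441/4.
Price P = 421 - 1003/4 = 681/4.
Ember's profit: (681/4 - 100)·(281/2) = 9870.1250.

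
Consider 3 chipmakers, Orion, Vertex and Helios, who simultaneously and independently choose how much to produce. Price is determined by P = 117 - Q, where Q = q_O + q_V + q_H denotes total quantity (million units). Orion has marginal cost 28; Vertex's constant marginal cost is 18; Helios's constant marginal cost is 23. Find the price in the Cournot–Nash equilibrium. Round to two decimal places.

Orion's profit: π_O = (117 - Q)q_O - (28q_O). Setting ∂π_O/∂q_O = 0: 89 - 2q_O - (q_V + q_H) = 0.
Vertex's profit: π_V = (117 - Q)q_V - (18q_V). Setting ∂π_V/∂q_V = 0: 99 - 2q_V - (q_O + q_H) = 0.
Helios's profit: π_H = (117 - Q)q_H - (23q_H). Setting ∂π_H/∂q_H = 0: 94 - 2q_H - (q_O + q_V) = 0.
Summing all 3 equations gives 282 − 4Q = 0, hence Q = 141/2.
Back-substituting: q_O = (89 − 141/2) = 37/2, q_V = (99 − 141/2) = 57/2, q_H = (94 − 141/2) = 47/2.
Total output Q = 141/2, so price P = 117 - 141/2 = 93/2.

46.50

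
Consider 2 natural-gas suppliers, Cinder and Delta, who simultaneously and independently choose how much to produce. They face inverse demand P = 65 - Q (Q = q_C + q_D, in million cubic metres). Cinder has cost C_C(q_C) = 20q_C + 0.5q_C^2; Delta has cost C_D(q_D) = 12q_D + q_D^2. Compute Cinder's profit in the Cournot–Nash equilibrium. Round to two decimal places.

199.95

Cinder's profit: π_C = (65 - Q)q_C - (20q_C + (1/2)q_C²). Setting ∂π_C/∂q_C = 0: 45 - 3q_C - (q_D) = 0.
Delta's profit: π_D = (65 - Q)q_D - (12q_D + q_D²). Setting ∂π_D/∂q_D = 0: 53 - 4q_D - (q_C) = 0.
Rearranging gives the reaction functions q_C = (45 - q_D)/3 and q_D = (53 - q_C)/4.
Solving the pair: q_C = 127/11, q_D = 114/11.
Price P = 65 - 241/11 = 474/11.
Cinder's profit: (474/11)·(127/11) - 20·(127/11) - (1/2)(127/11)² = 199.9463.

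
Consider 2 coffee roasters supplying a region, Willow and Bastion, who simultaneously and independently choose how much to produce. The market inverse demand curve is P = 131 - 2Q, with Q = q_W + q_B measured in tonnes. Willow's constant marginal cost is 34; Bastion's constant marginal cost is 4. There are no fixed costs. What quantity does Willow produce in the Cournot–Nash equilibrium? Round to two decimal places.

Willow's profit: π_W = (131 - 2Q)q_W - (34q_W). Setting ∂π_W/∂q_W = 0: 97 - 4q_W - 2(q_B) = 0.
Bastion's first-order condition: 127 - 4q_B - 2(q_W) = 0.
Best responses: q_W = (97 - 2q_B)/4, q_B = (127 - 2q_W)/4.
Substituting one into the other gives q_W = 67/6 and q_B = 157/6.

11.17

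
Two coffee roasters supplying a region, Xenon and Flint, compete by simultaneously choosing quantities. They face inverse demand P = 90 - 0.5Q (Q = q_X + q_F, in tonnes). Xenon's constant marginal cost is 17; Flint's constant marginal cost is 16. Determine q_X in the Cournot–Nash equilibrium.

48

Xenon's profit: π_X = (90 - 0.5Q)q_X - (17q_X). Setting ∂π_X/∂q_X = 0: 73 - q_X - (1/2)(q_F) = 0.
Flint's first-order condition: 74 - q_F - (1/2)(q_X) = 0.
Best responses: q_X = (73 - (1/2)q_F), q_F = (74 - (1/2)q_X).
Substituting one into the other gives q_X = 48 and q_F = 50.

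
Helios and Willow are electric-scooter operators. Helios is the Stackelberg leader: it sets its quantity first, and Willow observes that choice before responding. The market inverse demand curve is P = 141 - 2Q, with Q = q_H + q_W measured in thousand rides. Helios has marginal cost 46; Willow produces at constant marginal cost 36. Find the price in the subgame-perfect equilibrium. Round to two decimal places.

67.25

Solve by backward induction. Given q_H, the follower Willow maximises π_W = (141 - 2q_H - 2q_W)q_W - 36q_W.
Follower FOC: 105 - 2q_H - 4q_W = 0, so q_W(q_H) = (105 - 2q_H)/4.
The leader anticipates this reaction. Substituting into P = 141 - 2Q gives P = 177/2 - q_H, so π_H = (177/2 - q_H)q_H - 46q_H.
Maximising: ∂π_H/∂q_H = 85/2 - 2q_H = 0, giving q_H = 85/4.
Then q_W = (105 - 2·(85/4))/4 = 125/8.
Total output Q = 295/8, so price P = 141 - 2·(295/8) = 269/4.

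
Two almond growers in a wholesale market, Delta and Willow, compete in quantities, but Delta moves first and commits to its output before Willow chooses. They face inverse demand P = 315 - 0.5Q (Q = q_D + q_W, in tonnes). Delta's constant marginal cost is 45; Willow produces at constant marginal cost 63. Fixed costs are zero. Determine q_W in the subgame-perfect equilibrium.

The follower Willow best-responds to any q_D: π_W = (315 - 0.5Q)q_W - 63q_W.
Follower FOC: 252 - (1/2)q_D - q_W = 0, so q_W(q_D) = (252 - (1/2)q_D).
Delta substitutes q_W(q_D) into its own profit: π_D = q_D(315 - (1/2)q_D - (252 - (1/2)q_D)/2) - 45q_D = (189 - (1/4)q_D)q_D - 45q_D.
Maximising: ∂π_D/∂q_D = 144 - (1/2)q_D = 0, giving q_D = 288.
Then q_W = (252 - (1/2)·288) = 108.

108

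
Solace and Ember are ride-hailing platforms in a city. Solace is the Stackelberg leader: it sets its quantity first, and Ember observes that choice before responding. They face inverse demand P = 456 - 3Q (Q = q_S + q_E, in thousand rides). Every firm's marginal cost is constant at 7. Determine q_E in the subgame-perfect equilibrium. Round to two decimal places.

The follower Ember best-responds to any q_S: π_E = (456 - 3Q)q_E - 7q_E.
∂π_E/∂q_E = 449 - 3q_S - 6q_E = 0 gives the reaction function q_E = (449 - 3q_S)/6.
The leader anticipates this reaction. Substituting into P = 456 - 3Q gives P = 463/2 - (3/2)q_S, so π_S = (463/2 - (3/2)q_S)q_S - 7q_S.
Leader FOC: 449/2 - 3q_S = 0, so q_S = 449/6.
Then q_E = (449 - 3·(449/6))/6 = 449/12.

37.42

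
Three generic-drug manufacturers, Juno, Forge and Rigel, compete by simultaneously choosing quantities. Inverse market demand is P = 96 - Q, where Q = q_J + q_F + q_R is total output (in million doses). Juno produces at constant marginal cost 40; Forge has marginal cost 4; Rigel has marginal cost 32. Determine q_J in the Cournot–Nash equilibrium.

3

Juno's profit: π_J = (96 - Q)q_J - (40q_J). Setting ∂π_J/∂q_J = 0: 56 - 2q_J - (q_F + q_R) = 0.
Forge's profit: π_F = (96 - Q)q_F - (4q_F). Setting ∂π_F/∂q_F = 0: 92 - 2q_F - (q_J + q_R) = 0.
Rigel's first-order condition: 64 - 2q_R - (q_J + q_F) = 0.
Summing all 3 equations gives 212 − 4Q = 0, hence Q = 53.
Back-substituting: q_J = (56 − 53) = 3, q_F = (92 − 53) = 39, q_R = (64 − 53) = 11.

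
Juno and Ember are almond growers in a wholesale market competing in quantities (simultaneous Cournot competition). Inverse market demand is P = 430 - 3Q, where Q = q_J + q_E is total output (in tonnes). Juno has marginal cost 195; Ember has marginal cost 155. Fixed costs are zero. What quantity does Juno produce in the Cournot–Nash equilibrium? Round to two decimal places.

Juno's profit: π_J = (430 - 3Q)q_J - (195q_J). Setting ∂π_J/∂q_J = 0: 235 - 6q_J - 3(q_E) = 0.
Ember's first-order condition: 275 - 6q_E - 3(q_J) = 0.
Best responses: q_J = (235 - 3q_E)/6, q_E = (275 - 3q_J)/6.
Solving the pair: q_J = 65/3, q_E = 35.

21.67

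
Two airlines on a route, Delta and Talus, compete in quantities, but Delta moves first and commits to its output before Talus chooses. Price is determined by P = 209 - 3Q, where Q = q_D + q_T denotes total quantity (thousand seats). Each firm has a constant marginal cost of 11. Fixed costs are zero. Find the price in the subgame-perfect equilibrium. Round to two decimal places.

60.50

The follower Talus best-responds to any q_D: π_T = (209 - 3Q)q_T - 11q_T.
Setting the follower's marginal profit to zero, 198 - 3q_D - 6q_T = 0, i.e. q_T = (198 - 3q_D)/6.
The leader anticipates this reaction. Substituting into P = 209 - 3Q gives P = 110 - (3/2)q_D, so π_D = (110 - (3/2)q_D)q_D - 11q_D.
Leader FOC: 99 - 3q_D = 0, so q_D = 33.
Then q_T = (198 - 3·33)/6 = 33/2.
Total output Q = 99/2, so price P = 209 - 3·(99/2) = 121/2.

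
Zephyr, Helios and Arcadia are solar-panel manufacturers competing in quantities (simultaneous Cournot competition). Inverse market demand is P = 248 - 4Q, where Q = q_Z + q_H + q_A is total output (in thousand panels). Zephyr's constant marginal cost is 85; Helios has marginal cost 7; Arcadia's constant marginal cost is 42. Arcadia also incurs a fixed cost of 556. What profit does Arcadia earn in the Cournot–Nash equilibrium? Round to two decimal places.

159.56

Zephyr's profit: π_Z = (248 - 4Q)q_Z - (85q_Z). Setting ∂π_Z/∂q_Z = 0: 163 - 8q_Z - 4(q_H + q_A) = 0.
Helios's first-order condition: 241 - 8q_H - 4(q_Z + q_A) = 0.
Arcadia's profit: π_A = (248 - 4Q)q_A - (42q_A). Setting ∂π_A/∂q_A = 0: 206 - 8q_A - 4(q_Z + q_H) = 0.
Summing all 3 equations gives 610 − 16Q = 0, hence Q = 305/8.
Back-substituting: q_Z = (163 − 305/2)/4 = 21/8, q_H = (241 − 305/2)/4 = 177/8, q_A = (206 − 305/2)/4 = 107/8.
Price P = 248 - 4·(305/8) = 191/2.
Arcadia's profit: (191/2 - 42)·(107/8) - 556 = 159.5625.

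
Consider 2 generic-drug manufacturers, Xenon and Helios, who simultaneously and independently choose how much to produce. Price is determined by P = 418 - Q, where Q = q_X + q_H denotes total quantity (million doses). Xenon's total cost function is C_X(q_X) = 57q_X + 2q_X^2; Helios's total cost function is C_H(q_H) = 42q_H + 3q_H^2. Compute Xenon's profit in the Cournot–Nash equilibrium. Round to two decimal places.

Xenon's profit: π_X = (418 - Q)q_X - (57q_X + 2q_X²). Setting ∂π_X/∂q_X = 0: 361 - 6q_X - (q_H) = 0.
Helios's profit: π_H = (418 - Q)q_H - (42q_H + 3q_H²). Setting ∂π_H/∂q_H = 0: 376 - 8q_H - (q_X) = 0.
Best responses: q_X = (361 - q_H)/6, q_H = (376 - q_X)/8.
Substituting one into the other gives q_X = 53.4468 and q_H = 1895/47.
Price P = 418 - 93.7660 = 324.2340.
Xenon's profit: 324.2340·53.4468 - 57·53.4468 - 2·53.4468² = 8569.6840.

8569.68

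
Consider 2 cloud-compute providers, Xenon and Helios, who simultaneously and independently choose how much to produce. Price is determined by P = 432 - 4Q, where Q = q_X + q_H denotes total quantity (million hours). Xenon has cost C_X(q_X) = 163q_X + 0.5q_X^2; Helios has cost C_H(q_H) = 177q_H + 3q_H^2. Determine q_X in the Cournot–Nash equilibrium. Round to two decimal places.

Xenon's profit: π_X = (432 - 4Q)q_X - (163q_X + (1/2)q_X²). Setting ∂π_X/∂q_X = 0: 269 - 9q_X - 4(q_H) = 0.
Helios's profit: π_H = (432 - 4Q)q_H - (177q_H + 3q_H²). Setting ∂π_H/∂q_H = 0: 255 - 14q_H - 4(q_X) = 0.
So q_X = (269 - 4q_H)/9 and q_H = (255 - 4q_X)/14.
Solving the pair: q_X = 1373/55, q_H = 1219/110.

24.96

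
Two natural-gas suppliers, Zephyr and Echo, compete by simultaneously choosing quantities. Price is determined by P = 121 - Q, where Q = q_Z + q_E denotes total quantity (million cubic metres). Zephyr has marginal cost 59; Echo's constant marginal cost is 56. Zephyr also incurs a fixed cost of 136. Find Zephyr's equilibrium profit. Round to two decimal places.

250.78

Zephyr's profit: π_Z = (121 - Q)q_Z - (59q_Z). Setting ∂π_Z/∂q_Z = 0: 62 - 2q_Z - (q_E) = 0.
Echo's profit: π_E = (121 - Q)q_E - (56q_E). Setting ∂π_E/∂q_E = 0: 65 - 2q_E - (q_Z) = 0.
Best responses: q_Z = (62 - q_E)/2, q_E = (65 - q_Z)/2.
Substituting one into the other gives q_Z = 59/3 and q_E = 68/3.
Price P = 121 - 127/3 = 236/3.
Zephyr's profit: (236/3 - 59)·(59/3) - 136 = 250.7778.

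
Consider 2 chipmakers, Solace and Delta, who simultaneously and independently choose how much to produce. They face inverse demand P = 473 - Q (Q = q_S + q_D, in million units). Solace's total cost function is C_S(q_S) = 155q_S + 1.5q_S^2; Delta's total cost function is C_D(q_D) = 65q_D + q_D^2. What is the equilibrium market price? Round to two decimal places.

Solace's profit: π_S = (473 - Q)q_S - (155q_S + (3/2)q_S²). Setting ∂π_S/∂q_S = 0: 318 - 5q_S - (q_D) = 0.
Delta's first-order condition: 408 - 4q_D - (q_S) = 0.
Best responses: q_S = (318 - q_D)/5, q_D = (408 - q_S)/4.
Solving the pair: q_S = 864/19, q_D = 1722/19.
Total output Q = 136.1053, so price P = 473 - 136.1053 = 336.8947.

336.89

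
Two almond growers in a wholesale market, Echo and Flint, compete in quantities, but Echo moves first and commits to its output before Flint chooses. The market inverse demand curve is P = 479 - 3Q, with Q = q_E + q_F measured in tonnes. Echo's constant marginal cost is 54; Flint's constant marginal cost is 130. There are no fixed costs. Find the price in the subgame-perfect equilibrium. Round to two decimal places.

179.25

Solve by backward induction. Given q_E, the follower Flint maximises π_F = (479 - 3q_E - 3q_F)q_F - 130q_F.
Setting the follower's marginal profit to zero, 349 - 3q_E - 6q_F = 0, i.e. q_F = (349 - 3q_E)/6.
The leader anticipates this reaction. Substituting into P = 479 - 3Q gives P = 609/2 - (3/2)q_E, so π_E = (609/2 - (3/2)q_E)q_E - 54q_E.
Leader FOC: 501/2 - 3q_E = 0, so q_E = 167/2.
Then q_F = (349 - 3·(167/2))/6 = 197/12.
Total output Q = 1199/12, so price P = 479 - 3·(1199/12) = 717/4.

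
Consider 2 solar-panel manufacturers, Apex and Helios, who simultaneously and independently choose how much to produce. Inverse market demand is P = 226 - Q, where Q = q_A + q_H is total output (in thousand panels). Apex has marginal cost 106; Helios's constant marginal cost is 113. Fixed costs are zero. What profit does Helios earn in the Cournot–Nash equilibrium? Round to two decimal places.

1248.44

Apex's profit: π_A = (226 - Q)q_A - (106q_A). Setting ∂π_A/∂q_A = 0: 120 - 2q_A - (q_H) = 0.
Helios's profit: π_H = (226 - Q)q_H - (113q_H). Setting ∂π_H/∂q_H = 0: 113 - 2q_H - (q_A) = 0.
So q_A = (120 - q_H)/2 and q_H = (113 - q_A)/2.
Solving the pair: q_A = 127/3, q_H = 106/3.
Price P = 226 - 233/3 = 445/3.
Helios's profit: (445/3 - 113)·(106/3) = 1248.4444.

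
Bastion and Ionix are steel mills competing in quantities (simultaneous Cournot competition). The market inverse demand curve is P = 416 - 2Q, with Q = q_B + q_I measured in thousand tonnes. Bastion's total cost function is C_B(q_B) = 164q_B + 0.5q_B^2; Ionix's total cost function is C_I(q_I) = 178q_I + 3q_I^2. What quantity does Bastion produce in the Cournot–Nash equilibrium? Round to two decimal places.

44.43

Bastion's profit: π_B = (416 - 2Q)q_B - (164q_B + (1/2)q_B²). Setting ∂π_B/∂q_B = 0: 252 - 5q_B - 2(q_I) = 0.
Ionix's profit: π_I = (416 - 2Q)q_I - (178q_I + 3q_I²). Setting ∂π_I/∂q_I = 0: 238 - 10q_I - 2(q_B) = 0.
Rearranging gives the reaction functions q_B = (252 - 2q_I)/5 and q_I = (238 - 2q_B)/10.
Substituting one into the other gives q_B = 1022/23 and q_I = 343/23.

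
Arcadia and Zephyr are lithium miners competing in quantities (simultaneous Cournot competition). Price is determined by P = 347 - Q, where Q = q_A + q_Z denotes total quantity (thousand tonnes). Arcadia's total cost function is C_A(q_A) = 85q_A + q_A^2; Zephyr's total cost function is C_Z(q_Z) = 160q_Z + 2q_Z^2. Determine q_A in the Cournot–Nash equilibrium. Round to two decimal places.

60.22

Arcadia's profit: π_A = (347 - Q)q_A - (85q_A + q_A²). Setting ∂π_A/∂q_A = 0: 262 - 4q_A - (q_Z) = 0.
Zephyr's profit: π_Z = (347 - Q)q_Z - (160q_Z + 2q_Z²). Setting ∂π_Z/∂q_Z = 0: 187 - 6q_Z - (q_A) = 0.
Rearranging gives the reaction functions q_A = (262 - q_Z)/4 and q_Z = (187 - q_A)/6.
Substituting one into the other gives q_A = 1385/23 and q_Z = 486/23.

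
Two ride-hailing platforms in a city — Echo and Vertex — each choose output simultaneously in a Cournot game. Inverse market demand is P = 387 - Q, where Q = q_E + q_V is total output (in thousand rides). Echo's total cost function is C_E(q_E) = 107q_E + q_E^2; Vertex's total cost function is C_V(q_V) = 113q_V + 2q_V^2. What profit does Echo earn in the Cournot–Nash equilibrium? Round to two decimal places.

Echo's profit: π_E = (387 - Q)q_E - (107q_E + q_E²). Setting ∂π_E/∂q_E = 0: 280 - 4q_E - (q_V) = 0.
Vertex's first-order condition: 274 - 6q_V - (q_E) = 0.
So q_E = (280 - q_V)/4 and q_V = (274 - q_E)/6.
Substituting one into the other gives q_E = 1406/23 and q_V = 816/23.
Price P = 387 - 96.6087 = 290.3913.
Echo's profit: 290.3913·(1406/23) - 107·(1406/23) - (1406/23)² = 7473.8601.

7473.86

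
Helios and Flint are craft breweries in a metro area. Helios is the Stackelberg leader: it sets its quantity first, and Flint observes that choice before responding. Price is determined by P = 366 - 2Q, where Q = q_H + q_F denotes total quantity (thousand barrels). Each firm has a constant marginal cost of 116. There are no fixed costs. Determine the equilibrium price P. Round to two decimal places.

Solve by backward induction. Given q_H, the follower Flint maximises π_F = (366 - 2q_H - 2q_F)q_F - 116q_F.
Setting the follower's marginal profit to zero, 250 - 2q_H - 4q_F = 0, i.e. q_F = (250 - 2q_H)/4.
The leader anticipates this reaction. Substituting into P = 366 - 2Q gives P = 241 - q_H, so π_H = (241 - q_H)q_H - 116q_H.
Leader FOC: 125 - 2q_H = 0, so q_H = 125/2.
Then q_F = (250 - 2·(125/2))/4 = 125/4.
Total output Q = 375/4, so price P = 366 - 2·(375/4) = 357/2.

178.50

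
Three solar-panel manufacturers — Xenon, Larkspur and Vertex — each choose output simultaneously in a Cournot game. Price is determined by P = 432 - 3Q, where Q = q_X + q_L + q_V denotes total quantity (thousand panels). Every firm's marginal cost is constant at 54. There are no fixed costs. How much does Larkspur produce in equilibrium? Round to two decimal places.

31.50

Each firm earns π_i = (432 - 3Q)q_i - 54q_i.
Setting ∂π_i/∂q_i = 0 with rivals' quantities fixed: 378 - 6q_i - 3·Σ_{j≠i} q_j = 0.
By symmetry each firm produces the same amount; substituting Σ_{j≠i} q_j = 2q_i yields q_i = 378/12 = 63/2.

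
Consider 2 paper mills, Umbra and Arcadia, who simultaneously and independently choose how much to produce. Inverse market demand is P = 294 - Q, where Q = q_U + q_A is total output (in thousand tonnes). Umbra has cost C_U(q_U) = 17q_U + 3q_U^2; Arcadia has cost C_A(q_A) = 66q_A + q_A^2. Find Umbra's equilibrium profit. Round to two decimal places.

Umbra's profit: π_U = (294 - Q)q_U - (17q_U + 3q_U²). Setting ∂π_U/∂q_U = 0: 277 - 8q_U - (q_A) = 0.
Arcadia's profit: π_A = (294 - Q)q_A - (66q_A + q_A²). Setting ∂π_A/∂q_A = 0: 228 - 4q_A - (q_U) = 0.
So q_U = (277 - q_A)/8 and q_A = (228 - q_U)/4.
Solving the pair: q_U = 880/31, q_A = 1547/31.
Price P = 294 - 78.2903 = 215.7097.
Umbra's profit: 215.7097·(880/31) - 17·(880/31) - 3(880/31)² = 3223.3091.

3223.31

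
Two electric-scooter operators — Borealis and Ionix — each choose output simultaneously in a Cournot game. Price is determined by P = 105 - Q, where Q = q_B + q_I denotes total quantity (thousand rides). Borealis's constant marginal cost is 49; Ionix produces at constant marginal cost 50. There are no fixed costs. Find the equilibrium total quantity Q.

Borealis's profit: π_B = (105 - Q)q_B - (49q_B). Setting ∂π_B/∂q_B = 0: 56 - 2q_B - (q_I) = 0.
Ionix's profit: π_I = (105 - Q)q_I - (50q_I). Setting ∂π_I/∂q_I = 0: 55 - 2q_I - (q_B) = 0.
So q_B = (56 - q_I)/2 and q_I = (55 - q_B)/2.
Substituting one into the other gives q_B = 19 and q_I = 18.
Total output Q = 19 + 18 = 37.

37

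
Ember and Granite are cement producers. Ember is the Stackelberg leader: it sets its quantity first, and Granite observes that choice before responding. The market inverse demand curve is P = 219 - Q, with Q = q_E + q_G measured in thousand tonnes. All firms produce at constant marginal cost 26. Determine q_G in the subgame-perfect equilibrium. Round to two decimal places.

The follower Granite best-responds to any q_E: π_G = (219 - Q)q_G - 26q_G.
Follower FOC: 193 - q_E - 2q_G = 0, so q_G(q_E) = (193 - q_E)/2.
The leader anticipates this reaction. Substituting into P = 219 - Q gives P = 245/2 - (1/2)q_E, so π_E = (245/2 - (1/2)q_E)q_E - 26q_E.
Maximising: ∂π_E/∂q_E = 193/2 - q_E = 0, giving q_E = 193/2.
Then q_G = (193 - 193/2)/2 = 193/4.

48.25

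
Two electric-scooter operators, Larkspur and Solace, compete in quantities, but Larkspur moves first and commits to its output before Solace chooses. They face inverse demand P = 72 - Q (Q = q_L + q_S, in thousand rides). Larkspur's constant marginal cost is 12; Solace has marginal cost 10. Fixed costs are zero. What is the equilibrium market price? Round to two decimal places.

Solve by backward induction. Given q_L, the follower Solace maximises π_S = (72 - q_L - q_S)q_S - 10q_S.
Setting the follower's marginal profit to zero, 62 - q_L - 2q_S = 0, i.e. q_S = (62 - q_L)/2.
Larkspur substitutes q_S(q_L) into its own profit: π_L = q_L(72 - q_L - (62 - q_L)/2) - 12q_L = (41 - (1/2)q_L)q_L - 12q_L.
The leader's first-order condition 29 - q_L = 0 yields q_L = 29.
Then q_S = (62 - 29)/2 = 33/2.
Total output Q = 91/2, so price P = 72 - 91/2 = 53/2.

26.50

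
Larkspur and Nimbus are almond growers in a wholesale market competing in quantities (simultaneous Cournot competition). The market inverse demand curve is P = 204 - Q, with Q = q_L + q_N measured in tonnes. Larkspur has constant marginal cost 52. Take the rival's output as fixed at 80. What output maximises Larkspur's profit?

36

With the rival's output fixed at 80, Larkspur's profit is π_L = (204 - 80 - q_L)q_L - (52q_L) = (124 - q_L)q_L - (52q_L).
∂π_L/∂q_L = 72 - 2q_L = 0, so q_L = 36.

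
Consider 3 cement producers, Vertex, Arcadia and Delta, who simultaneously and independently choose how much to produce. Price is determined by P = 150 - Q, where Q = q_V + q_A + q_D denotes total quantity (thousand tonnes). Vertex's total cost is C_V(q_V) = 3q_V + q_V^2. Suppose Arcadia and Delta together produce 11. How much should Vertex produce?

With rivals' combined output fixed at 11, Vertex's profit is π_V = (150 - 11 - q_V)q_V - (3q_V + q_V²) = (139 - q_V)q_V - (3q_V + q_V²).
∂π_V/∂q_V = 136 - 4q_V = 0, so q_V = 34.

34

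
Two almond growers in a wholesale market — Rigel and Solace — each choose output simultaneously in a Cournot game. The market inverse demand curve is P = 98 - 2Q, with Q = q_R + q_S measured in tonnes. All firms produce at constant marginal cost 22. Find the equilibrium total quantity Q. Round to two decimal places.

A representative firm's profit is π_i = q_i(98 - 2Q) - 22q_i.
Setting ∂π_i/∂q_i = 0 with rivals' quantities fixed: 76 - 4q_i - 2q_j = 0.
With identical firms every q_j equals q_i, so q_j = q_i and 76 = 6q_i, giving q_i = 38/3.
Total output Q = 38/3 + 38/3 = 76/3.

25.33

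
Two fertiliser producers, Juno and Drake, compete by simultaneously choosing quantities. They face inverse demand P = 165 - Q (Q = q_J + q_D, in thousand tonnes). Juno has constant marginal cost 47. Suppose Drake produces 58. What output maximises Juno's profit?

With the rival's output fixed at 58, Juno's profit is π_J = (165 - 58 - q_J)q_J - (47q_J) = (107 - q_J)q_J - (47q_J).
∂π_J/∂q_J = 60 - 2q_J = 0, so q_J = 30.

30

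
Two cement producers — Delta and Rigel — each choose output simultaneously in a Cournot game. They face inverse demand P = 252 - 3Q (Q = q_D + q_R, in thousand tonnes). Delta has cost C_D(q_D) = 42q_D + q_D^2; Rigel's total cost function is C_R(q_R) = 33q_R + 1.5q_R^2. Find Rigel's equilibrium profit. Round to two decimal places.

Delta's profit: π_D = (252 - 3Q)q_D - (42q_D + q_D²). Setting ∂π_D/∂q_D = 0: 210 - 8q_D - 3(q_R) = 0.
Rigel's first-order condition: 219 - 9q_R - 3(q_D) = 0.
So q_D = (210 - 3q_R)/8 and q_R = (219 - 3q_D)/9.
Solving the pair: q_D = 137/7, q_R = 374/21.
Price P = 252 - 3·(785/21) = 979/7.
Rigel's profit: (979/7)·(374/21) - 33·(374/21) - (3/2)(374/21)² = 1427.3061.

1427.31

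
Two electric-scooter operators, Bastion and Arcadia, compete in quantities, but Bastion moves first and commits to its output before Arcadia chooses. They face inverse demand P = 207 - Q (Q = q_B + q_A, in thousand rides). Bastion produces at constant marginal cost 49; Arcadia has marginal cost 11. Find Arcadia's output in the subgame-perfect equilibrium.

Solve by backward induction. Given q_B, the follower Arcadia maximises π_A = (207 - q_B - q_A)q_A - 11q_A.
∂π_A/∂q_A = 196 - q_B - 2q_A = 0 gives the reaction function q_A = (196 - q_B)/2.
The leader anticipates this reaction. Substituting into P = 207 - Q gives P = 109 - (1/2)q_B, so π_B = (109 - (1/2)q_B)q_B - 49q_B.
Leader FOC: 60 - q_B = 0, so q_B = 60.
Then q_A = (196 - 60)/2 = 68.

68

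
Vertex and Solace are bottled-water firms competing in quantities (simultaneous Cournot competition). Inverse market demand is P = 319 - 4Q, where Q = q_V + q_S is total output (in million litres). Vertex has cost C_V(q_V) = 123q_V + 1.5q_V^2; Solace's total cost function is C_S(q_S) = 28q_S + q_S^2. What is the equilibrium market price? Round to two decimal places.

Vertex's profit: π_V = (319 - 4Q)q_V - (123q_V + (3/2)q_V²). Setting ∂π_V/∂q_V = 0: 196 - 11q_V - 4(q_S) = 0.
Solace's first-order condition: 291 - 10q_S - 4(q_V) = 0.
Best responses: q_V = (196 - 4q_S)/11, q_S = (291 - 4q_V)/10.
Solving the pair: q_V = 398/47, q_S = 25.7128.
Total output Q = 34.1809, so price P = 319 - 4·34.1809 = 182.2766.

182.28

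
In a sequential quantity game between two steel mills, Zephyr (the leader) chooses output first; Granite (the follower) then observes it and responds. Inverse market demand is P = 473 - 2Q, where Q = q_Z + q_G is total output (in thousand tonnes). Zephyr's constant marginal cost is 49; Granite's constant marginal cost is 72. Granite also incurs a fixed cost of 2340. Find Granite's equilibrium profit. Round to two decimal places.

The follower Granite best-responds to any q_Z: π_G = (473 - 2Q)q_G - 72q_G.
∂π_G/∂q_G = 401 - 2q_Z - 4q_G = 0 gives the reaction function q_G = (401 - 2q_Z)/4.
Zephyr substitutes q_G(q_Z) into its own profit: π_Z = q_Z(473 - 2q_Z - (401 - 2q_Z)/2) - 49q_Z = (545/2 - q_Z)q_Z - 49q_Z.
The leader's first-order condition 447/2 - 2q_Z = 0 yields q_Z = 447/4.
Then q_G = (401 - 2·(447/4))/4 = 355/8.
Price P = 473 - 2·(1249/8) = 643/4.
Granite's profit: (643/4 - 72)·(355/8) - 2340 = 1598.2813.

1598.28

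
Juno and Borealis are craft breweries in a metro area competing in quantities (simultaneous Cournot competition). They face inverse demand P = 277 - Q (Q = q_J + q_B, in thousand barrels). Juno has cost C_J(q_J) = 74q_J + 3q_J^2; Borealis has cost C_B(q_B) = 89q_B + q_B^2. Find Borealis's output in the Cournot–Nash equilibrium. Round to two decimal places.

41.97

Juno's profit: π_J = (277 - Q)q_J - (74q_J + 3q_J²). Setting ∂π_J/∂q_J = 0: 203 - 8q_J - (q_B) = 0.
Borealis's first-order condition: 188 - 4q_B - (q_J) = 0.
So q_J = (203 - q_B)/8 and q_B = (188 - q_J)/4.
Substituting one into the other gives q_J = 624/31 and q_B = 1301/31.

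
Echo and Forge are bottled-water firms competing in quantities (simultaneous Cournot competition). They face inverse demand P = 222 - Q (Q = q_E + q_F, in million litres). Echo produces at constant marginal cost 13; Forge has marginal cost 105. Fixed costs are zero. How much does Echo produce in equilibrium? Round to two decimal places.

Echo's profit: π_E = (222 - Q)q_E - (13q_E). Setting ∂π_E/∂q_E = 0: 209 - 2q_E - (q_F) = 0.
Forge's profit: π_F = (222 - Q)q_F - (105q_F). Setting ∂π_F/∂q_F = 0: 117 - 2q_F - (q_E) = 0.
Best responses: q_E = (209 - q_F)/2, q_F = (117 - q_E)/2.
Solving the pair: q_E = 301/3, q_F = 25/3.

100.33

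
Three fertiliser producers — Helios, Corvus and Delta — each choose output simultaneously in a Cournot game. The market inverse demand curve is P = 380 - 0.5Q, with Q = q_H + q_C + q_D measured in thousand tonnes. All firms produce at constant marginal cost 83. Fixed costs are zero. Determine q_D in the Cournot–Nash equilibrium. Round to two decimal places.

148.50

A representative firm's profit is π_i = q_i(380 - 0.5Q) - 83q_i.
First-order condition (treating rivals' output as given): 297 - q_i - (1/2)·Σ_{j≠i} q_j = 0.
With identical firms every q_j equals q_i, so Σ_{j≠i} q_j = 2q_i and 297 = 2q_i, giving q_i = 297/2.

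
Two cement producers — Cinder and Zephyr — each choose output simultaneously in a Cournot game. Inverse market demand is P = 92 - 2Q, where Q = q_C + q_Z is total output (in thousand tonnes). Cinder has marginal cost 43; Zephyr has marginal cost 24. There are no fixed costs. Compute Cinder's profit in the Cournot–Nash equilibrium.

50

Cinder's profit: π_C = (92 - 2Q)q_C - (43q_C). Setting ∂π_C/∂q_C = 0: 49 - 4q_C - 2(q_Z) = 0.
Zephyr's profit: π_Z = (92 - 2Q)q_Z - (24q_Z). Setting ∂π_Z/∂q_Z = 0: 68 - 4q_Z - 2(q_C) = 0.
Rearranging gives the reaction functions q_C = (49 - 2q_Z)/4 and q_Z = (68 - 2q_C)/4.
Solving the pair: q_C = 5, q_Z = 29/2.
Price P = 92 - 2·(39/2) = 53.
Cinder's profit: (53 - 43)·5 = 50.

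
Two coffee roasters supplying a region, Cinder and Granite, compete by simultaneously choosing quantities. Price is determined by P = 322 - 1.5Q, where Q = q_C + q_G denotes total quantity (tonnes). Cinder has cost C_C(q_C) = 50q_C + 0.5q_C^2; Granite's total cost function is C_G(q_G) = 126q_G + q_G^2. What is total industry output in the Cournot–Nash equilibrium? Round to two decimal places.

Cinder's profit: π_C = (322 - 1.5Q)q_C - (50q_C + (1/2)q_C²). Setting ∂π_C/∂q_C = 0: 272 - 4q_C - (3/2)(q_G) = 0.
Granite's profit: π_G = (322 - 1.5Q)q_G - (126q_G + q_G²). Setting ∂π_G/∂q_G = 0: 196 - 5q_G - (3/2)(q_C) = 0.
Rearranging gives the reaction functions q_C = (272 - (3/2)q_G)/4 and q_G = (196 - (3/2)q_C)/5.
Substituting one into the other gives q_C = 60.0563 and q_G = 1504/71.
Total output Q = 60.0563 + 1504/71 = 81.2394.

81.24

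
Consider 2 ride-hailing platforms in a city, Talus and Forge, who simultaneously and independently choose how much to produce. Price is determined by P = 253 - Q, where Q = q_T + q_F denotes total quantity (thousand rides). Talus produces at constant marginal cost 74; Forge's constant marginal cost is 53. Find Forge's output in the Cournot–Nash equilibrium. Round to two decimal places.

73.67

Talus's profit: π_T = (253 - Q)q_T - (74q_T). Setting ∂π_T/∂q_T = 0: 179 - 2q_T - (q_F) = 0.
Forge's profit: π_F = (253 - Q)q_F - (53q_F). Setting ∂π_F/∂q_F = 0: 200 - 2q_F - (q_T) = 0.
Best responses: q_T = (179 - q_F)/2, q_F = (200 - q_T)/2.
Substituting one into the other gives q_T = 158/3 and q_F = 221/3.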